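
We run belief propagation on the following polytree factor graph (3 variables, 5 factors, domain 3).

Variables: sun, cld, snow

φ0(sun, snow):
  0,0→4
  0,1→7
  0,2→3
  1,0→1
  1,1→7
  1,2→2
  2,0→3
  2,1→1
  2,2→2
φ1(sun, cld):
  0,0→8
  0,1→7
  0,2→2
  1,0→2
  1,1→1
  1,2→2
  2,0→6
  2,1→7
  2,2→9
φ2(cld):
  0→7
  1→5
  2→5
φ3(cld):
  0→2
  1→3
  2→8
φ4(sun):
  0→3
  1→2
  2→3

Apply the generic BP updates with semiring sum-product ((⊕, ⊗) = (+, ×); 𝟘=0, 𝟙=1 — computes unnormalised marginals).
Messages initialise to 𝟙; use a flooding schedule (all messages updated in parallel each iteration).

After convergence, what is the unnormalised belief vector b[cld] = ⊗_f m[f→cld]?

init: all messages = 𝟙 over 3 values
r1 m[φ0→sun] = [14, 10, 6]
r1 m[φ0→snow] = [8, 15, 7]
r1 m[φ1→sun] = [17, 5, 22]
r1 m[φ1→cld] = [16, 15, 13]
r1 m[φ2→cld] = [7, 5, 5]
r1 m[φ3→cld] = [2, 3, 8]
r1 m[φ4→sun] = [3, 2, 3]
r1 m[sun→φ0] = [1, 1, 1]
r1 m[sun→φ1] = [1, 1, 1]
r1 m[sun→φ4] = [1, 1, 1]
r1 m[cld→φ1] = [1, 1, 1]
r1 m[cld→φ2] = [1, 1, 1]
r1 m[cld→φ3] = [1, 1, 1]
r1 m[snow→φ0] = [1, 1, 1]
r2 m[φ0→sun] = [14, 10, 6]
r2 m[φ0→snow] = [8, 15, 7]
r2 m[φ1→sun] = [17, 5, 22]
r2 m[φ1→cld] = [16, 15, 13]
r2 m[φ2→cld] = [7, 5, 5]
r2 m[φ3→cld] = [2, 3, 8]
r2 m[φ4→sun] = [3, 2, 3]
r2 m[sun→φ0] = [51, 10, 66]
r2 m[sun→φ1] = [42, 20, 18]
r2 m[sun→φ4] = [238, 50, 132]
r2 m[cld→φ1] = [14, 15, 40]
r2 m[cld→φ2] = [32, 45, 104]
r2 m[cld→φ3] = [112, 75, 65]
r2 m[snow→φ0] = [1, 1, 1]
r3 m[φ0→sun] = [14, 10, 6]
r3 m[φ0→snow] = [412, 493, 305]
r3 m[φ1→sun] = [297, 123, 549]
r3 m[φ1→cld] = [484, 440, 286]
r3 m[φ2→cld] = [7, 5, 5]
r3 m[φ3→cld] = [2, 3, 8]
r3 m[φ4→sun] = [3, 2, 3]
r3 m[sun→φ0] = [51, 10, 66]
r3 m[sun→φ1] = [42, 20, 18]
r3 m[sun→φ4] = [238, 50, 132]
r3 m[cld→φ1] = [14, 15, 40]
r3 m[cld→φ2] = [32, 45, 104]
r3 m[cld→φ3] = [112, 75, 65]
r3 m[snow→φ0] = [1, 1, 1]
r4 m[φ0→sun] = [14, 10, 6]
r4 m[φ0→snow] = [412, 493, 305]
r4 m[φ1→sun] = [297, 123, 549]
r4 m[φ1→cld] = [484, 440, 286]
r4 m[φ2→cld] = [7, 5, 5]
r4 m[φ3→cld] = [2, 3, 8]
r4 m[φ4→sun] = [3, 2, 3]
r4 m[sun→φ0] = [891, 246, 1647]
r4 m[sun→φ1] = [42, 20, 18]
r4 m[sun→φ4] = [4158, 1230, 3294]
r4 m[cld→φ1] = [14, 15, 40]
r4 m[cld→φ2] = [968, 1320, 2288]
r4 m[cld→φ3] = [3388, 2200, 1430]
r4 m[snow→φ0] = [1, 1, 1]
r5 m[φ0→sun] = [14, 10, 6]
r5 m[φ0→snow] = [8751, 9606, 6459]
r5 m[φ1→sun] = [297, 123, 549]
r5 m[φ1→cld] = [484, 440, 286]
r5 m[φ2→cld] = [7, 5, 5]
r5 m[φ3→cld] = [2, 3, 8]
r5 m[φ4→sun] = [3, 2, 3]
r5 m[sun→φ0] = [891, 246, 1647]
r5 m[sun→φ1] = [42, 20, 18]
r5 m[sun→φ4] = [4158, 1230, 3294]
r5 m[cld→φ1] = [14, 15, 40]
r5 m[cld→φ2] = [968, 1320, 2288]
r5 m[cld→φ3] = [3388, 2200, 1430]
r5 m[snow→φ0] = [1, 1, 1]
r6 m[φ0→sun] = [14, 10, 6]
r6 m[φ0→snow] = [8751, 9606, 6459]
r6 m[φ1→sun] = [297, 123, 549]
r6 m[φ1→cld] = [484, 440, 286]
r6 m[φ2→cld] = [7, 5, 5]
r6 m[φ3→cld] = [2, 3, 8]
r6 m[φ4→sun] = [3, 2, 3]
r6 m[sun→φ0] = [891, 246, 1647]
r6 m[sun→φ1] = [42, 20, 18]
r6 m[sun→φ4] = [4158, 1230, 3294]
r6 m[cld→φ1] = [14, 15, 40]
r6 m[cld→φ2] = [968, 1320, 2288]
r6 m[cld→φ3] = [3388, 2200, 1430]
r6 m[snow→φ0] = [1, 1, 1]
fixed point reached at round 6
b[cld] = ⊗ incoming = [6776, 6600, 11440]

b[cld] = [6776, 6600, 11440]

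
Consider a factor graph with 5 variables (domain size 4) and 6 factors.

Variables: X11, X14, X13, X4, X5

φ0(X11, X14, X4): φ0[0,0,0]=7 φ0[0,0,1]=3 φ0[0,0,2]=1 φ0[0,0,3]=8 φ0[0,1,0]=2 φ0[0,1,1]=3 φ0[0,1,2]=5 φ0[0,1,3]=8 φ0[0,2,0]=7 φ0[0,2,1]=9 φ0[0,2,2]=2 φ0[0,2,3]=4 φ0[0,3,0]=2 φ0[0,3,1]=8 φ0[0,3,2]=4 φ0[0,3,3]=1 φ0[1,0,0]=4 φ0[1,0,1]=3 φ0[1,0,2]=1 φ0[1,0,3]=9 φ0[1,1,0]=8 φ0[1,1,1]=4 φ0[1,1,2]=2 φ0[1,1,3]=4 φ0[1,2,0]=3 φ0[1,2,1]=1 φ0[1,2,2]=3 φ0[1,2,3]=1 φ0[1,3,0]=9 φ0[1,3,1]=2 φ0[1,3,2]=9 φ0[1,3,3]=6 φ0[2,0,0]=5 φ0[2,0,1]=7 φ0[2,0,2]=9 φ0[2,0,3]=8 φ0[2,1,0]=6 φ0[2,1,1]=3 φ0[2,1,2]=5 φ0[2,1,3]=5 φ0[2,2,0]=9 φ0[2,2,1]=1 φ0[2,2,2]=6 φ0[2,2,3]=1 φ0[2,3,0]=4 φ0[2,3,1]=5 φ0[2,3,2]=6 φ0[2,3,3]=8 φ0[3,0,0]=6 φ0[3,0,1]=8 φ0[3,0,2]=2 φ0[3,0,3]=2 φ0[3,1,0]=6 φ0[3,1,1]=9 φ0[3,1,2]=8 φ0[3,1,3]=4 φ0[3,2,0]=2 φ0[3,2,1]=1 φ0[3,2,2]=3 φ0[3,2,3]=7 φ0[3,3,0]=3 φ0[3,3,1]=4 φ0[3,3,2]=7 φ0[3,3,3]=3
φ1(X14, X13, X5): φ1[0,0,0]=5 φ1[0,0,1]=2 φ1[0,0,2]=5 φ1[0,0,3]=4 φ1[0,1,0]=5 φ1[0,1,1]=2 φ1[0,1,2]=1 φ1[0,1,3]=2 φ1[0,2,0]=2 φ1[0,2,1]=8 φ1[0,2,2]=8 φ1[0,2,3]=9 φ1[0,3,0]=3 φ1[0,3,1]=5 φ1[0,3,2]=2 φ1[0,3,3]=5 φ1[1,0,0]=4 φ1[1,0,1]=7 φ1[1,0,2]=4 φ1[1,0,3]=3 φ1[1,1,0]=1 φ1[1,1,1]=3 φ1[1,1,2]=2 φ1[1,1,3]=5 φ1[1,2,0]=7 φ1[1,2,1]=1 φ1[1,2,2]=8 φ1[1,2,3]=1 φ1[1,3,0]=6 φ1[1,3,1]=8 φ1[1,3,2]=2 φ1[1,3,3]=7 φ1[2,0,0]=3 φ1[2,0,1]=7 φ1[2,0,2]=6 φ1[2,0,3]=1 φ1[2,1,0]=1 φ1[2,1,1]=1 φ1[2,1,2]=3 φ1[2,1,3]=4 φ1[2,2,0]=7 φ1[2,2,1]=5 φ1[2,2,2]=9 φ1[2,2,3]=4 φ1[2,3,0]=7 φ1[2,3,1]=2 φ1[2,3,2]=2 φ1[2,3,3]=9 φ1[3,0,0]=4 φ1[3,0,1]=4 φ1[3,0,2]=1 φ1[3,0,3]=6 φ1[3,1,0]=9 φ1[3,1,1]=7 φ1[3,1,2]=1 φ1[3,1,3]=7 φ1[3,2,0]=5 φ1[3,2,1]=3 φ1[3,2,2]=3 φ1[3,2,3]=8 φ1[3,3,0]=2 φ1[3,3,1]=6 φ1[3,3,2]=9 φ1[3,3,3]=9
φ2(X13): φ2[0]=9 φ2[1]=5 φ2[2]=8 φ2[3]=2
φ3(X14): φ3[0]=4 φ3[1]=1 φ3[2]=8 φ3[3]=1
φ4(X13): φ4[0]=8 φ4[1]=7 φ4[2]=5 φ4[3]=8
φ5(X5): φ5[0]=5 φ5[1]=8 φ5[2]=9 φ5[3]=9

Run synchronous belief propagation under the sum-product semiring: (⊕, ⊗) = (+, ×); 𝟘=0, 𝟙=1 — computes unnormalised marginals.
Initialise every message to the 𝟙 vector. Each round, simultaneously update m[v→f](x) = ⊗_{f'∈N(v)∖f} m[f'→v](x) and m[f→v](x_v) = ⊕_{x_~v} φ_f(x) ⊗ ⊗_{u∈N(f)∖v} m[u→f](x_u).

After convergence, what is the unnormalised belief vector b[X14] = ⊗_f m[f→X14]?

init: all messages = 𝟙 over 4 values
r1 m[φ0→X11] = [74, 69, 88, 75]
r1 m[φ0→X14] = [83, 82, 60, 81]
r1 m[φ0→X4] = [83, 71, 73, 79]
r1 m[φ1→X14] = [68, 69, 71, 84]
r1 m[φ1→X13] = [66, 54, 88, 84]
r1 m[φ1→X5] = [71, 71, 66, 84]
r1 m[φ2→X13] = [9, 5, 8, 2]
r1 m[φ3→X14] = [4, 1, 8, 1]
r1 m[φ4→X13] = [8, 7, 5, 8]
r1 m[φ5→X5] = [5, 8, 9, 9]
r1 m[X11→φ0] = [1, 1, 1, 1]
r1 m[X14→φ0] = [1, 1, 1, 1]
r1 m[X14→φ1] = [1, 1, 1, 1]
r1 m[X14→φ3] = [1, 1, 1, 1]
r1 m[X13→φ1] = [1, 1, 1, 1]
r1 m[X13→φ2] = [1, 1, 1, 1]
r1 m[X13→φ4] = [1, 1, 1, 1]
r1 m[X4→φ0] = [1, 1, 1, 1]
r1 m[X5→φ1] = [1, 1, 1, 1]
r1 m[X5→φ5] = [1, 1, 1, 1]
r2 m[φ0→X11] = [74, 69, 88, 75]
r2 m[φ0→X14] = [83, 82, 60, 81]
r2 m[φ0→X4] = [83, 71, 73, 79]
r2 m[φ1→X14] = [68, 69, 71, 84]
r2 m[φ1→X13] = [66, 54, 88, 84]
r2 m[φ1→X5] = [71, 71, 66, 84]
r2 m[φ2→X13] = [9, 5, 8, 2]
r2 m[φ3→X14] = [4, 1, 8, 1]
r2 m[φ4→X13] = [8, 7, 5, 8]
r2 m[φ5→X5] = [5, 8, 9, 9]
r2 m[X11→φ0] = [1, 1, 1, 1]
r2 m[X14→φ0] = [272, 69, 568, 84]
r2 m[X14→φ1] = [332, 82, 480, 81]
r2 m[X14→φ3] = [5644, 5658, 4260, 6804]
r2 m[X13→φ1] = [72, 35, 40, 16]
r2 m[X13→φ2] = [528, 378, 440, 672]
r2 m[X13→φ4] = [594, 270, 704, 168]
r2 m[X4→φ0] = [1, 1, 1, 1]
r2 m[X5→φ1] = [5, 8, 9, 9]
r2 m[X5→φ5] = [71, 71, 66, 84]
r3 m[φ0→X11] = [20166, 12594, 20787, 15571]
r3 m[φ0→X14] = [83, 82, 60, 81]
r3 m[φ0→X4] = [20942, 15435, 15052, 17689]
r3 m[φ1→X14] = [22132, 20988, 22388, 23775]
r3 m[φ1→X13] = [125537, 80613, 189680, 143346]
r3 m[φ1→X5] = [653709, 698311, 782195, 649563]
r3 m[φ2→X13] = [9, 5, 8, 2]
r3 m[φ3→X14] = [4, 1, 8, 1]
r3 m[φ4→X13] = [8, 7, 5, 8]
r3 m[φ5→X5] = [5, 8, 9, 9]
r3 m[X11→φ0] = [1, 1, 1, 1]
r3 m[X14→φ0] = [272, 69, 568, 84]
r3 m[X14→φ1] = [332, 82, 480, 81]
r3 m[X14→φ3] = [5644, 5658, 4260, 6804]
r3 m[X13→φ1] = [72, 35, 40, 16]
r3 m[X13→φ2] = [528, 378, 440, 672]
r3 m[X13→φ4] = [594, 270, 704, 168]
r3 m[X4→φ0] = [1, 1, 1, 1]
r3 m[X5→φ1] = [5, 8, 9, 9]
r3 m[X5→φ5] = [71, 71, 66, 84]
r4 m[φ0→X11] = [20166, 12594, 20787, 15571]
r4 m[φ0→X14] = [83, 82, 60, 81]
r4 m[φ0→X4] = [20942, 15435, 15052, 17689]
r4 m[φ1→X14] = [22132, 20988, 22388, 23775]
r4 m[φ1→X13] = [125537, 80613, 189680, 143346]
r4 m[φ1→X5] = [653709, 698311, 782195, 649563]
r4 m[φ2→X13] = [9, 5, 8, 2]
r4 m[φ3→X14] = [4, 1, 8, 1]
r4 m[φ4→X13] = [8, 7, 5, 8]
r4 m[φ5→X5] = [5, 8, 9, 9]
r4 m[X11→φ0] = [1, 1, 1, 1]
r4 m[X14→φ0] = [88528, 20988, 179104, 23775]
r4 m[X14→φ1] = [332, 82, 480, 81]
r4 m[X14→φ3] = [1836956, 1721016, 1343280, 1925775]
r4 m[X13→φ1] = [72, 35, 40, 16]
r4 m[X13→φ2] = [1004296, 564291, 948400, 1146768]
r4 m[X13→φ4] = [1129833, 403065, 1517440, 286692]
r4 m[X4→φ0] = [1, 1, 1, 1]
r4 m[X5→φ1] = [5, 8, 9, 9]
r4 m[X5→φ5] = [653709, 698311, 782195, 649563]
r5 m[φ0→X11] = [6356729, 3933742, 6557677, 4892707]
r5 m[φ0→X14] = [83, 82, 60, 81]
r5 m[φ0→X4] = [6598486, 4858833, 4696230, 5587306]
r5 m[φ1→X14] = [22132, 20988, 22388, 23775]
r5 m[φ1→X13] = [125537, 80613, 189680, 143346]
r5 m[φ1→X5] = [653709, 698311, 782195, 649563]
r5 m[φ2→X13] = [9, 5, 8, 2]
r5 m[φ3→X14] = [4, 1, 8, 1]
r5 m[φ4→X13] = [8, 7, 5, 8]
r5 m[φ5→X5] = [5, 8, 9, 9]
r5 m[X11→φ0] = [1, 1, 1, 1]
r5 m[X14→φ0] = [88528, 20988, 179104, 23775]
r5 m[X14→φ1] = [332, 82, 480, 81]
r5 m[X14→φ3] = [1836956, 1721016, 1343280, 1925775]
r5 m[X13→φ1] = [72, 35, 40, 16]
r5 m[X13→φ2] = [1004296, 564291, 948400, 1146768]
r5 m[X13→φ4] = [1129833, 403065, 1517440, 286692]
r5 m[X4→φ0] = [1, 1, 1, 1]
r5 m[X5→φ1] = [5, 8, 9, 9]
r5 m[X5→φ5] = [653709, 698311, 782195, 649563]
r6 m[φ0→X11] = [6356729, 3933742, 6557677, 4892707]
r6 m[φ0→X14] = [83, 82, 60, 81]
r6 m[φ0→X4] = [6598486, 4858833, 4696230, 5587306]
r6 m[φ1→X14] = [22132, 20988, 22388, 23775]
r6 m[φ1→X13] = [125537, 80613, 189680, 143346]
r6 m[φ1→X5] = [653709, 698311, 782195, 649563]
r6 m[φ2→X13] = [9, 5, 8, 2]
r6 m[φ3→X14] = [4, 1, 8, 1]
r6 m[φ4→X13] = [8, 7, 5, 8]
r6 m[φ5→X5] = [5, 8, 9, 9]
r6 m[X11→φ0] = [1, 1, 1, 1]
r6 m[X14→φ0] = [88528, 20988, 179104, 23775]
r6 m[X14→φ1] = [332, 82, 480, 81]
r6 m[X14→φ3] = [1836956, 1721016, 1343280, 1925775]
r6 m[X13→φ1] = [72, 35, 40, 16]
r6 m[X13→φ2] = [1004296, 564291, 948400, 1146768]
r6 m[X13→φ4] = [1129833, 403065, 1517440, 286692]
r6 m[X4→φ0] = [1, 1, 1, 1]
r6 m[X5→φ1] = [5, 8, 9, 9]
r6 m[X5→φ5] = [653709, 698311, 782195, 649563]
fixed point reached at round 6
b[X14] = ⊗ incoming = [7347824, 1721016, 10746240, 1925775]

b[X14] = [7347824, 1721016, 10746240, 1925775]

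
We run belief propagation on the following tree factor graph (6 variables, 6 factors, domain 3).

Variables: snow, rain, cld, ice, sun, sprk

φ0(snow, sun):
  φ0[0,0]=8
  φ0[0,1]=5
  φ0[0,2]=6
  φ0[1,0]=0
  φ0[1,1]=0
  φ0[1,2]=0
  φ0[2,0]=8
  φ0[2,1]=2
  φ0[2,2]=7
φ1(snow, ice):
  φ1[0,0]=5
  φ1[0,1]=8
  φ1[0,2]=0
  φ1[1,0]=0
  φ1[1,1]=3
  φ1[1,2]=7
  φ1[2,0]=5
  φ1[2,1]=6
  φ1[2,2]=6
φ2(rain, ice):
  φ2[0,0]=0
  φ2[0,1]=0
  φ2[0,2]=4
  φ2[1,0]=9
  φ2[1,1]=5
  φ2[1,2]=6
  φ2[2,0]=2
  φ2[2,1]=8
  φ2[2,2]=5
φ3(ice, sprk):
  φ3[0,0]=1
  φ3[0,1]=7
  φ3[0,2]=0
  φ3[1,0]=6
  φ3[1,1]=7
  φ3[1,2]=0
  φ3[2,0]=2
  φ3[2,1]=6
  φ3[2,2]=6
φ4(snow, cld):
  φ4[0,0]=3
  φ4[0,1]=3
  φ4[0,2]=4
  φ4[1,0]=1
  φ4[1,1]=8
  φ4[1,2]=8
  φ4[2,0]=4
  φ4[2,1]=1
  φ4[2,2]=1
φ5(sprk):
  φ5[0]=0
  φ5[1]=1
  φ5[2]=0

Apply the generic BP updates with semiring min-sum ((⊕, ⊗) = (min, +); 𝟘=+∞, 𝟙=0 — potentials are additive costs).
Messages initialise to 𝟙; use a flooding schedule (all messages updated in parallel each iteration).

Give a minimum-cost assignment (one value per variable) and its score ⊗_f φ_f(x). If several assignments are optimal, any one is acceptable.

init: all messages = 𝟙 over 3 values
r1 m[φ0→snow] = [5, 0, 2]
r1 m[φ0→sun] = [0, 0, 0]
r1 m[φ1→snow] = [0, 0, 5]
r1 m[φ1→ice] = [0, 3, 0]
r1 m[φ2→rain] = [0, 5, 2]
r1 m[φ2→ice] = [0, 0, 4]
r1 m[φ3→ice] = [0, 0, 2]
r1 m[φ3→sprk] = [1, 6, 0]
r1 m[φ4→snow] = [3, 1, 1]
r1 m[φ4→cld] = [1, 1, 1]
r1 m[φ5→sprk] = [0, 1, 0]
r1 m[snow→φ0] = [0, 0, 0]
r1 m[snow→φ1] = [0, 0, 0]
r1 m[snow→φ4] = [0, 0, 0]
r1 m[rain→φ2] = [0, 0, 0]
r1 m[cld→φ4] = [0, 0, 0]
r1 m[ice→φ1] = [0, 0, 0]
r1 m[ice→φ2] = [0, 0, 0]
r1 m[ice→φ3] = [0, 0, 0]
r1 m[sun→φ0] = [0, 0, 0]
r1 m[sprk→φ3] = [0, 0, 0]
r1 m[sprk→φ5] = [0, 0, 0]
r2 m[φ0→snow] = [5, 0, 2]
r2 m[φ0→sun] = [0, 0, 0]
r2 m[φ1→snow] = [0, 0, 5]
r2 m[φ1→ice] = [0, 3, 0]
r2 m[φ2→rain] = [0, 5, 2]
r2 m[φ2→ice] = [0, 0, 4]
r2 m[φ3→ice] = [0, 0, 2]
r2 m[φ3→sprk] = [1, 6, 0]
r2 m[φ4→snow] = [3, 1, 1]
r2 m[φ4→cld] = [1, 1, 1]
r2 m[φ5→sprk] = [0, 1, 0]
r2 m[snow→φ0] = [3, 1, 6]
r2 m[snow→φ1] = [8, 1, 3]
r2 m[snow→φ4] = [5, 0, 7]
r2 m[rain→φ2] = [0, 0, 0]
r2 m[cld→φ4] = [0, 0, 0]
r2 m[ice→φ1] = [0, 0, 6]
r2 m[ice→φ2] = [0, 3, 2]
r2 m[ice→φ3] = [0, 3, 4]
r2 m[sun→φ0] = [0, 0, 0]
r2 m[sprk→φ3] = [0, 1, 0]
r2 m[sprk→φ5] = [1, 6, 0]
r3 m[φ0→snow] = [5, 0, 2]
r3 m[φ0→sun] = [1, 1, 1]
r3 m[φ1→snow] = [5, 0, 5]
r3 m[φ1→ice] = [1, 4, 8]
r3 m[φ2→rain] = [0, 8, 2]
r3 m[φ2→ice] = [0, 0, 4]
r3 m[φ3→ice] = [0, 0, 2]
r3 m[φ3→sprk] = [1, 7, 0]
r3 m[φ4→snow] = [3, 1, 1]
r3 m[φ4→cld] = [1, 8, 8]
r3 m[φ5→sprk] = [0, 1, 0]
r3 m[snow→φ0] = [3, 1, 6]
r3 m[snow→φ1] = [8, 1, 3]
r3 m[snow→φ4] = [5, 0, 7]
r3 m[rain→φ2] = [0, 0, 0]
r3 m[cld→φ4] = [0, 0, 0]
r3 m[ice→φ1] = [0, 0, 6]
r3 m[ice→φ2] = [0, 3, 2]
r3 m[ice→φ3] = [0, 3, 4]
r3 m[sun→φ0] = [0, 0, 0]
r3 m[sprk→φ3] = [0, 1, 0]
r3 m[sprk→φ5] = [1, 6, 0]
r4 m[φ0→snow] = [5, 0, 2]
r4 m[φ0→sun] = [1, 1, 1]
r4 m[φ1→snow] = [5, 0, 5]
r4 m[φ1→ice] = [1, 4, 8]
r4 m[φ2→rain] = [0, 8, 2]
r4 m[φ2→ice] = [0, 0, 4]
r4 m[φ3→ice] = [0, 0, 2]
r4 m[φ3→sprk] = [1, 7, 0]
r4 m[φ4→snow] = [3, 1, 1]
r4 m[φ4→cld] = [1, 8, 8]
r4 m[φ5→sprk] = [0, 1, 0]
r4 m[snow→φ0] = [8, 1, 6]
r4 m[snow→φ1] = [8, 1, 3]
r4 m[snow→φ4] = [10, 0, 7]
r4 m[rain→φ2] = [0, 0, 0]
r4 m[cld→φ4] = [0, 0, 0]
r4 m[ice→φ1] = [0, 0, 6]
r4 m[ice→φ2] = [1, 4, 10]
r4 m[ice→φ3] = [1, 4, 12]
r4 m[sun→φ0] = [0, 0, 0]
r4 m[sprk→φ3] = [0, 1, 0]
r4 m[sprk→φ5] = [1, 7, 0]
r5 m[φ0→snow] = [5, 0, 2]
r5 m[φ0→sun] = [1, 1, 1]
r5 m[φ1→snow] = [5, 0, 5]
r5 m[φ1→ice] = [1, 4, 8]
r5 m[φ2→rain] = [1, 9, 3]
r5 m[φ2→ice] = [0, 0, 4]
r5 m[φ3→ice] = [0, 0, 2]
r5 m[φ3→sprk] = [2, 8, 1]
r5 m[φ4→snow] = [3, 1, 1]
r5 m[φ4→cld] = [1, 8, 8]
r5 m[φ5→sprk] = [0, 1, 0]
r5 m[snow→φ0] = [8, 1, 6]
r5 m[snow→φ1] = [8, 1, 3]
r5 m[snow→φ4] = [10, 0, 7]
r5 m[rain→φ2] = [0, 0, 0]
r5 m[cld→φ4] = [0, 0, 0]
r5 m[ice→φ1] = [0, 0, 6]
r5 m[ice→φ2] = [1, 4, 10]
r5 m[ice→φ3] = [1, 4, 12]
r5 m[sun→φ0] = [0, 0, 0]
r5 m[sprk→φ3] = [0, 1, 0]
r5 m[sprk→φ5] = [1, 7, 0]
r6 m[φ0→snow] = [5, 0, 2]
r6 m[φ0→sun] = [1, 1, 1]
r6 m[φ1→snow] = [5, 0, 5]
r6 m[φ1→ice] = [1, 4, 8]
r6 m[φ2→rain] = [1, 9, 3]
r6 m[φ2→ice] = [0, 0, 4]
r6 m[φ3→ice] = [0, 0, 2]
r6 m[φ3→sprk] = [2, 8, 1]
r6 m[φ4→snow] = [3, 1, 1]
r6 m[φ4→cld] = [1, 8, 8]
r6 m[φ5→sprk] = [0, 1, 0]
r6 m[snow→φ0] = [8, 1, 6]
r6 m[snow→φ1] = [8, 1, 3]
r6 m[snow→φ4] = [10, 0, 7]
r6 m[rain→φ2] = [0, 0, 0]
r6 m[cld→φ4] = [0, 0, 0]
r6 m[ice→φ1] = [0, 0, 6]
r6 m[ice→φ2] = [1, 4, 10]
r6 m[ice→φ3] = [1, 4, 12]
r6 m[sun→φ0] = [0, 0, 0]
r6 m[sprk→φ3] = [0, 1, 0]
r6 m[sprk→φ5] = [2, 8, 1]
r7 m[φ0→snow] = [5, 0, 2]
r7 m[φ0→sun] = [1, 1, 1]
r7 m[φ1→snow] = [5, 0, 5]
r7 m[φ1→ice] = [1, 4, 8]
r7 m[φ2→rain] = [1, 9, 3]
r7 m[φ2→ice] = [0, 0, 4]
r7 m[φ3→ice] = [0, 0, 2]
r7 m[φ3→sprk] = [2, 8, 1]
r7 m[φ4→snow] = [3, 1, 1]
r7 m[φ4→cld] = [1, 8, 8]
r7 m[φ5→sprk] = [0, 1, 0]
r7 m[snow→φ0] = [8, 1, 6]
r7 m[snow→φ1] = [8, 1, 3]
r7 m[snow→φ4] = [10, 0, 7]
r7 m[rain→φ2] = [0, 0, 0]
r7 m[cld→φ4] = [0, 0, 0]
r7 m[ice→φ1] = [0, 0, 6]
r7 m[ice→φ2] = [1, 4, 10]
r7 m[ice→φ3] = [1, 4, 12]
r7 m[sun→φ0] = [0, 0, 0]
r7 m[sprk→φ3] = [0, 1, 0]
r7 m[sprk→φ5] = [2, 8, 1]
fixed point reached at round 7
traceback from snow: (snow=1, rain=0, cld=0, ice=0, sun=0, sprk=2), score=1

assignment: (snow=1, rain=0, cld=0, ice=0, sun=0, sprk=2); score = 1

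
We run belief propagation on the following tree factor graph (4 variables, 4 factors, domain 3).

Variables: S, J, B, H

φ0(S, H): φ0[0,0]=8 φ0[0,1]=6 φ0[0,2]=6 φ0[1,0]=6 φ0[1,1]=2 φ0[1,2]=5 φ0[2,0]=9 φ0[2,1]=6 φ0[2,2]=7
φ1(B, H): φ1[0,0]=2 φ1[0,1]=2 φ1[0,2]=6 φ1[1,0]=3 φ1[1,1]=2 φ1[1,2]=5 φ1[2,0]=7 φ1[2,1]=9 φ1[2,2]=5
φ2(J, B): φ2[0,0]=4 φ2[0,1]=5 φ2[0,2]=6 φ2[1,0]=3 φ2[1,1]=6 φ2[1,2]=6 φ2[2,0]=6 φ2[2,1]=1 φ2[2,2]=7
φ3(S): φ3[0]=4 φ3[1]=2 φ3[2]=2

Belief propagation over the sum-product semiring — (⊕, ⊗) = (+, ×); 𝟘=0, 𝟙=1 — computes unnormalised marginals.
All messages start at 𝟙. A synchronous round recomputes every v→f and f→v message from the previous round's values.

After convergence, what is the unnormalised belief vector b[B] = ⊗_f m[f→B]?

init: all messages = 𝟙 over 3 values
r1 m[φ0→S] = [20, 13, 22]
r1 m[φ0→H] = [23, 14, 18]
r1 m[φ1→B] = [10, 10, 21]
r1 m[φ1→H] = [12, 13, 16]
r1 m[φ2→J] = [15, 15, 14]
r1 m[φ2→B] = [13, 12, 19]
r1 m[φ3→S] = [4, 2, 2]
r1 m[S→φ0] = [1, 1, 1]
r1 m[S→φ3] = [1, 1, 1]
r1 m[J→φ2] = [1, 1, 1]
r1 m[B→φ1] = [1, 1, 1]
r1 m[B→φ2] = [1, 1, 1]
r1 m[H→φ0] = [1, 1, 1]
r1 m[H→φ1] = [1, 1, 1]
r2 m[φ0→S] = [20, 13, 22]
r2 m[φ0→H] = [23, 14, 18]
r2 m[φ1→B] = [10, 10, 21]
r2 m[φ1→H] = [12, 13, 16]
r2 m[φ2→J] = [15, 15, 14]
r2 m[φ2→B] = [13, 12, 19]
r2 m[φ3→S] = [4, 2, 2]
r2 m[S→φ0] = [4, 2, 2]
r2 m[S→φ3] = [20, 13, 22]
r2 m[J→φ2] = [1, 1, 1]
r2 m[B→φ1] = [13, 12, 19]
r2 m[B→φ2] = [10, 10, 21]
r2 m[H→φ0] = [12, 13, 16]
r2 m[H→φ1] = [23, 14, 18]
r3 m[φ0→S] = [270, 178, 298]
r3 m[φ0→H] = [62, 40, 48]
r3 m[φ1→B] = [182, 187, 377]
r3 m[φ1→H] = [195, 221, 233]
r3 m[φ2→J] = [216, 216, 217]
r3 m[φ2→B] = [13, 12, 19]
r3 m[φ3→S] = [4, 2, 2]
r3 m[S→φ0] = [4, 2, 2]
r3 m[S→φ3] = [20, 13, 22]
r3 m[J→φ2] = [1, 1, 1]
r3 m[B→φ1] = [13, 12, 19]
r3 m[B→φ2] = [10, 10, 21]
r3 m[H→φ0] = [12, 13, 16]
r3 m[H→φ1] = [23, 14, 18]
r4 m[φ0→S] = [270, 178, 298]
r4 m[φ0→H] = [62, 40, 48]
r4 m[φ1→B] = [182, 187, 377]
r4 m[φ1→H] = [195, 221, 233]
r4 m[φ2→J] = [216, 216, 217]
r4 m[φ2→B] = [13, 12, 19]
r4 m[φ3→S] = [4, 2, 2]
r4 m[S→φ0] = [4, 2, 2]
r4 m[S→φ3] = [270, 178, 298]
r4 m[J→φ2] = [1, 1, 1]
r4 m[B→φ1] = [13, 12, 19]
r4 m[B→φ2] = [182, 187, 377]
r4 m[H→φ0] = [195, 221, 233]
r4 m[H→φ1] = [62, 40, 48]
r5 m[φ0→S] = [4284, 2777, 4712]
r5 m[φ0→H] = [62, 40, 48]
r5 m[φ1→B] = [492, 506, 1034]
r5 m[φ1→H] = [195, 221, 233]
r5 m[φ2→J] = [3925, 3930, 3918]
r5 m[φ2→B] = [13, 12, 19]
r5 m[φ3→S] = [4, 2, 2]
r5 m[S→φ0] = [4, 2, 2]
r5 m[S→φ3] = [270, 178, 298]
r5 m[J→φ2] = [1, 1, 1]
r5 m[B→φ1] = [13, 12, 19]
r5 m[B→φ2] = [182, 187, 377]
r5 m[H→φ0] = [195, 221, 233]
r5 m[H→φ1] = [62, 40, 48]
r6 m[φ0→S] = [4284, 2777, 4712]
r6 m[φ0→H] = [62, 40, 48]
r6 m[φ1→B] = [492, 506, 1034]
r6 m[φ1→H] = [195, 221, 233]
r6 m[φ2→J] = [3925, 3930, 3918]
r6 m[φ2→B] = [13, 12, 19]
r6 m[φ3→S] = [4, 2, 2]
r6 m[S→φ0] = [4, 2, 2]
r6 m[S→φ3] = [4284, 2777, 4712]
r6 m[J→φ2] = [1, 1, 1]
r6 m[B→φ1] = [13, 12, 19]
r6 m[B→φ2] = [492, 506, 1034]
r6 m[H→φ0] = [195, 221, 233]
r6 m[H→φ1] = [62, 40, 48]
r7 m[φ0→S] = [4284, 2777, 4712]
r7 m[φ0→H] = [62, 40, 48]
r7 m[φ1→B] = [492, 506, 1034]
r7 m[φ1→H] = [195, 221, 233]
r7 m[φ2→J] = [10702, 10716, 10696]
r7 m[φ2→B] = [13, 12, 19]
r7 m[φ3→S] = [4, 2, 2]
r7 m[S→φ0] = [4, 2, 2]
r7 m[S→φ3] = [4284, 2777, 4712]
r7 m[J→φ2] = [1, 1, 1]
r7 m[B→φ1] = [13, 12, 19]
r7 m[B→φ2] = [492, 506, 1034]
r7 m[H→φ0] = [195, 221, 233]
r7 m[H→φ1] = [62, 40, 48]
r8 m[φ0→S] = [4284, 2777, 4712]
r8 m[φ0→H] = [62, 40, 48]
r8 m[φ1→B] = [492, 506, 1034]
r8 m[φ1→H] = [195, 221, 233]
r8 m[φ2→J] = [10702, 10716, 10696]
r8 m[φ2→B] = [13, 12, 19]
r8 m[φ3→S] = [4, 2, 2]
r8 m[S→φ0] = [4, 2, 2]
r8 m[S→φ3] = [4284, 2777, 4712]
r8 m[J→φ2] = [1, 1, 1]
r8 m[B→φ1] = [13, 12, 19]
r8 m[B→φ2] = [492, 506, 1034]
r8 m[H→φ0] = [195, 221, 233]
r8 m[H→φ1] = [62, 40, 48]
fixed point reached at round 8
b[B] = ⊗ incoming = [6396, 6072, 19646]

b[B] = [6396, 6072, 19646]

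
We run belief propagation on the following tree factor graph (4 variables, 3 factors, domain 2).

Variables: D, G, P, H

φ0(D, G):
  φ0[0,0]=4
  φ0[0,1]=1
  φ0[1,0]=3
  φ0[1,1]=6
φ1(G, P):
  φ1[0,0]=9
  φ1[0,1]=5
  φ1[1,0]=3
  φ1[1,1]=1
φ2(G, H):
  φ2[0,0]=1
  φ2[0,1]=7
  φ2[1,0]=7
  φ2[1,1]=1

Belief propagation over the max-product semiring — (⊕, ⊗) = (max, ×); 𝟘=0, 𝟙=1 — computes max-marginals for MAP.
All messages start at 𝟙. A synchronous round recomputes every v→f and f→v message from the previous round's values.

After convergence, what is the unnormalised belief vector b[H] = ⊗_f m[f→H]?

b[H] = [126, 252]

init: all messages = 𝟙 over 2 values
r1 m[φ0→D] = [4, 6]
r1 m[φ0→G] = [4, 6]
r1 m[φ1→G] = [9, 3]
r1 m[φ1→P] = [9, 5]
r1 m[φ2→G] = [7, 7]
r1 m[φ2→H] = [7, 7]
r1 m[D→φ0] = [1, 1]
r1 m[G→φ0] = [1, 1]
r1 m[G→φ1] = [1, 1]
r1 m[G→φ2] = [1, 1]
r1 m[P→φ1] = [1, 1]
r1 m[H→φ2] = [1, 1]
r2 m[φ0→D] = [4, 6]
r2 m[φ0→G] = [4, 6]
r2 m[φ1→G] = [9, 3]
r2 m[φ1→P] = [9, 5]
r2 m[φ2→G] = [7, 7]
r2 m[φ2→H] = [7, 7]
r2 m[D→φ0] = [1, 1]
r2 m[G→φ0] = [63, 21]
r2 m[G→φ1] = [28, 42]
r2 m[G→φ2] = [36, 18]
r2 m[P→φ1] = [1, 1]
r2 m[H→φ2] = [1, 1]
r3 m[φ0→D] = [252, 189]
r3 m[φ0→G] = [4, 6]
r3 m[φ1→G] = [9, 3]
r3 m[φ1→P] = [252, 140]
r3 m[φ2→G] = [7, 7]
r3 m[φ2→H] = [126, 252]
r3 m[D→φ0] = [1, 1]
r3 m[G→φ0] = [63, 21]
r3 m[G→φ1] = [28, 42]
r3 m[G→φ2] = [36, 18]
r3 m[P→φ1] = [1, 1]
r3 m[H→φ2] = [1, 1]
r4 m[φ0→D] = [252, 189]
r4 m[φ0→G] = [4, 6]
r4 m[φ1→G] = [9, 3]
r4 m[φ1→P] = [252, 140]
r4 m[φ2→G] = [7, 7]
r4 m[φ2→H] = [126, 252]
r4 m[D→φ0] = [1, 1]
r4 m[G→φ0] = [63, 21]
r4 m[G→φ1] = [28, 42]
r4 m[G→φ2] = [36, 18]
r4 m[P→φ1] = [1, 1]
r4 m[H→φ2] = [1, 1]
fixed point reached at round 4
b[H] = ⊗ incoming = [126, 252]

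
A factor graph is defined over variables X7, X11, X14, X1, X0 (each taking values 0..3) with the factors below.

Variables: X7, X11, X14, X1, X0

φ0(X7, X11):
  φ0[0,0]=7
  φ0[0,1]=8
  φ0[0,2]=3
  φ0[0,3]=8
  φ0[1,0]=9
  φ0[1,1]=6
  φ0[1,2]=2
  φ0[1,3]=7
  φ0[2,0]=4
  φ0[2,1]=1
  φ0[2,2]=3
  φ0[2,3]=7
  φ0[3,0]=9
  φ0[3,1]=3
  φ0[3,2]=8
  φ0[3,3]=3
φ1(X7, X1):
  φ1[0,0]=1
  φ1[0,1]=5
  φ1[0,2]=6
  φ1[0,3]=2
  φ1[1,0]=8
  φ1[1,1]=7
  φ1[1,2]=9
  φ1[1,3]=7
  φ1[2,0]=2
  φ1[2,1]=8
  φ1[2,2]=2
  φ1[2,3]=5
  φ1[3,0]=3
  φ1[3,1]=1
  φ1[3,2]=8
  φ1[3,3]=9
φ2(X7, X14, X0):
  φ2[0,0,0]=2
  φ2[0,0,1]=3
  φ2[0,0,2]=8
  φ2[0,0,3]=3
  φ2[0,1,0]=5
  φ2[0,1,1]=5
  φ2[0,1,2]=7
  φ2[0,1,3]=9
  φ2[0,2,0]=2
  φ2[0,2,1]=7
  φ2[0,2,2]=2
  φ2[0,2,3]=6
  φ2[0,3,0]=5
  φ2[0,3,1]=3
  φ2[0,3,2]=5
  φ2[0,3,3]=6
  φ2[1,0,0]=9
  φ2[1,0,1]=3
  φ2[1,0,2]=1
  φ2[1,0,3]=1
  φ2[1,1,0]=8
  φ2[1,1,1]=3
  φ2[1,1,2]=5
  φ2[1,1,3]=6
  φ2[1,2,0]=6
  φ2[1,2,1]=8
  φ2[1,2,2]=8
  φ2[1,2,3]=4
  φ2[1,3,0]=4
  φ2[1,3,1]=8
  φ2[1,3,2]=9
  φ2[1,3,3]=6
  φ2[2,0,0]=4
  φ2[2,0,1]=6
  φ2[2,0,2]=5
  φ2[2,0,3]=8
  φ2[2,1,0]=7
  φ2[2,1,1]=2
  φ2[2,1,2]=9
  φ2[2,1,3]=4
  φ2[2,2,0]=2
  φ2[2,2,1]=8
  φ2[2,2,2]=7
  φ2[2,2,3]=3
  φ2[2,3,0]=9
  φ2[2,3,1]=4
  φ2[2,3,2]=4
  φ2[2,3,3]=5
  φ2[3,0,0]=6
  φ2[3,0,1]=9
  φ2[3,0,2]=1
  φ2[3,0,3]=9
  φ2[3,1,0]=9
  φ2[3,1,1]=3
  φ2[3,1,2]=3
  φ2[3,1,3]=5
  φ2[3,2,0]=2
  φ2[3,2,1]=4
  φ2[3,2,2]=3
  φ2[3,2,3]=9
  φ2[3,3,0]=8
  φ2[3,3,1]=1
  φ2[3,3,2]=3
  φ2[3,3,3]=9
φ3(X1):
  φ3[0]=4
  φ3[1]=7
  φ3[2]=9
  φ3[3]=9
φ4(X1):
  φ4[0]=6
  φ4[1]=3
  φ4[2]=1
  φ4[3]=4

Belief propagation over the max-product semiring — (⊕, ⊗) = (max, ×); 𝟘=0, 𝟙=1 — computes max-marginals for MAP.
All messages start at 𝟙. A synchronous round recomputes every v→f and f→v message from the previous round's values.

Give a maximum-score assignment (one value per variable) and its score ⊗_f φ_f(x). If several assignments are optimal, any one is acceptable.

assignment: (X7=3, X11=0, X14=0, X1=3, X0=1); score = 26244

init: all messages = 𝟙 over 4 values
r1 m[φ0→X7] = [8, 9, 7, 9]
r1 m[φ0→X11] = [9, 8, 8, 8]
r1 m[φ1→X7] = [6, 9, 8, 9]
r1 m[φ1→X1] = [8, 8, 9, 9]
r1 m[φ2→X7] = [9, 9, 9, 9]
r1 m[φ2→X14] = [9, 9, 9, 9]
r1 m[φ2→X0] = [9, 9, 9, 9]
r1 m[φ3→X1] = [4, 7, 9, 9]
r1 m[φ4→X1] = [6, 3, 1, 4]
r1 m[X7→φ0] = [1, 1, 1, 1]
r1 m[X7→φ1] = [1, 1, 1, 1]
r1 m[X7→φ2] = [1, 1, 1, 1]
r1 m[X11→φ0] = [1, 1, 1, 1]
r1 m[X14→φ2] = [1, 1, 1, 1]
r1 m[X1→φ1] = [1, 1, 1, 1]
r1 m[X1→φ3] = [1, 1, 1, 1]
r1 m[X1→φ4] = [1, 1, 1, 1]
r1 m[X0→φ2] = [1, 1, 1, 1]
r2 m[φ0→X7] = [8, 9, 7, 9]
r2 m[φ0→X11] = [9, 8, 8, 8]
r2 m[φ1→X7] = [6, 9, 8, 9]
r2 m[φ1→X1] = [8, 8, 9, 9]
r2 m[φ2→X7] = [9, 9, 9, 9]
r2 m[φ2→X14] = [9, 9, 9, 9]
r2 m[φ2→X0] = [9, 9, 9, 9]
r2 m[φ3→X1] = [4, 7, 9, 9]
r2 m[φ4→X1] = [6, 3, 1, 4]
r2 m[X7→φ0] = [54, 81, 72, 81]
r2 m[X7→φ1] = [72, 81, 63, 81]
r2 m[X7→φ2] = [48, 81, 56, 81]
r2 m[X11→φ0] = [1, 1, 1, 1]
r2 m[X14→φ2] = [1, 1, 1, 1]
r2 m[X1→φ1] = [24, 21, 9, 36]
r2 m[X1→φ3] = [48, 24, 9, 36]
r2 m[X1→φ4] = [32, 56, 81, 81]
r2 m[X0→φ2] = [1, 1, 1, 1]
r3 m[φ0→X7] = [8, 9, 7, 9]
r3 m[φ0→X11] = [729, 486, 648, 567]
r3 m[φ1→X7] = [105, 252, 180, 324]
r3 m[φ1→X1] = [648, 567, 729, 729]
r3 m[φ2→X7] = [9, 9, 9, 9]
r3 m[φ2→X14] = [729, 729, 729, 729]
r3 m[φ2→X0] = [729, 729, 729, 729]
r3 m[φ3→X1] = [4, 7, 9, 9]
r3 m[φ4→X1] = [6, 3, 1, 4]
r3 m[X7→φ0] = [54, 81, 72, 81]
r3 m[X7→φ1] = [72, 81, 63, 81]
r3 m[X7→φ2] = [48, 81, 56, 81]
r3 m[X11→φ0] = [1, 1, 1, 1]
r3 m[X14→φ2] = [1, 1, 1, 1]
r3 m[X1→φ1] = [24, 21, 9, 36]
r3 m[X1→φ3] = [48, 24, 9, 36]
r3 m[X1→φ4] = [32, 56, 81, 81]
r3 m[X0→φ2] = [1, 1, 1, 1]
r4 m[φ0→X7] = [8, 9, 7, 9]
r4 m[φ0→X11] = [729, 486, 648, 567]
r4 m[φ1→X7] = [105, 252, 180, 324]
r4 m[φ1→X1] = [648, 567, 729, 729]
r4 m[φ2→X7] = [9, 9, 9, 9]
r4 m[φ2→X14] = [729, 729, 729, 729]
r4 m[φ2→X0] = [729, 729, 729, 729]
r4 m[φ3→X1] = [4, 7, 9, 9]
r4 m[φ4→X1] = [6, 3, 1, 4]
r4 m[X7→φ0] = [945, 2268, 1620, 2916]
r4 m[X7→φ1] = [72, 81, 63, 81]
r4 m[X7→φ2] = [840, 2268, 1260, 2916]
r4 m[X11→φ0] = [1, 1, 1, 1]
r4 m[X14→φ2] = [1, 1, 1, 1]
r4 m[X1→φ1] = [24, 21, 9, 36]
r4 m[X1→φ3] = [3888, 1701, 729, 2916]
r4 m[X1→φ4] = [2592, 3969, 6561, 6561]
r4 m[X0→φ2] = [1, 1, 1, 1]
r5 m[φ0→X7] = [8, 9, 7, 9]
r5 m[φ0→X11] = [26244, 13608, 23328, 15876]
r5 m[φ1→X7] = [105, 252, 180, 324]
r5 m[φ1→X1] = [648, 567, 729, 729]
r5 m[φ2→X7] = [9, 9, 9, 9]
r5 m[φ2→X14] = [26244, 26244, 26244, 26244]
r5 m[φ2→X0] = [26244, 26244, 20412, 26244]
r5 m[φ3→X1] = [4, 7, 9, 9]
r5 m[φ4→X1] = [6, 3, 1, 4]
r5 m[X7→φ0] = [945, 2268, 1620, 2916]
r5 m[X7→φ1] = [72, 81, 63, 81]
r5 m[X7→φ2] = [840, 2268, 1260, 2916]
r5 m[X11→φ0] = [1, 1, 1, 1]
r5 m[X14→φ2] = [1, 1, 1, 1]
r5 m[X1→φ1] = [24, 21, 9, 36]
r5 m[X1→φ3] = [3888, 1701, 729, 2916]
r5 m[X1→φ4] = [2592, 3969, 6561, 6561]
r5 m[X0→φ2] = [1, 1, 1, 1]
r6 m[φ0→X7] = [8, 9, 7, 9]
r6 m[φ0→X11] = [26244, 13608, 23328, 15876]
r6 m[φ1→X7] = [105, 252, 180, 324]
r6 m[φ1→X1] = [648, 567, 729, 729]
r6 m[φ2→X7] = [9, 9, 9, 9]
r6 m[φ2→X14] = [26244, 26244, 26244, 26244]
r6 m[φ2→X0] = [26244, 26244, 20412, 26244]
r6 m[φ3→X1] = [4, 7, 9, 9]
r6 m[φ4→X1] = [6, 3, 1, 4]
r6 m[X7→φ0] = [945, 2268, 1620, 2916]
r6 m[X7→φ1] = [72, 81, 63, 81]
r6 m[X7→φ2] = [840, 2268, 1260, 2916]
r6 m[X11→φ0] = [1, 1, 1, 1]
r6 m[X14→φ2] = [1, 1, 1, 1]
r6 m[X1→φ1] = [24, 21, 9, 36]
r6 m[X1→φ3] = [3888, 1701, 729, 2916]
r6 m[X1→φ4] = [2592, 3969, 6561, 6561]
r6 m[X0→φ2] = [1, 1, 1, 1]
fixed point reached at round 6
traceback from X7: (X7=3, X11=0, X14=0, X1=3, X0=1), score=26244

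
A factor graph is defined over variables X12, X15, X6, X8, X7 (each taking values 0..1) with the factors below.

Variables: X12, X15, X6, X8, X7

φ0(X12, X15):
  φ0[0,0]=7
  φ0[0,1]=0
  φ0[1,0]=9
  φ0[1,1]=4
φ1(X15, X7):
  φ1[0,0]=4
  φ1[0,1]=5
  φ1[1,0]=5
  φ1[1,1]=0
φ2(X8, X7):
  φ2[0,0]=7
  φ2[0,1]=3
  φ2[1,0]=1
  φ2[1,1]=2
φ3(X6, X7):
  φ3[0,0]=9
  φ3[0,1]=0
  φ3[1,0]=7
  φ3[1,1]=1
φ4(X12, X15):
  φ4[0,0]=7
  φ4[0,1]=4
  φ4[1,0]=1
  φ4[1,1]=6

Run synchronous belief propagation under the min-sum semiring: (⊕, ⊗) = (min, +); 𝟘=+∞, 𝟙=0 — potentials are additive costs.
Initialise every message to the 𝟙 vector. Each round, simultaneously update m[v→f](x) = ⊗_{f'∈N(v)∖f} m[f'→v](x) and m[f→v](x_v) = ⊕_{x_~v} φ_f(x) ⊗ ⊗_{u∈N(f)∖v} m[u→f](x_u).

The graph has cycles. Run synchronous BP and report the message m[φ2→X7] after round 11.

message @ round 11 = [1, 2]

init: all messages = 𝟙 over 2 values
r1 m[φ0→X12] = [0, 4]
r1 m[φ0→X15] = [7, 0]
r1 m[φ1→X15] = [4, 0]
r1 m[φ1→X7] = [4, 0]
r1 m[φ2→X8] = [3, 1]
r1 m[φ2→X7] = [1, 2]
r1 m[φ3→X6] = [0, 1]
r1 m[φ3→X7] = [7, 0]
r1 m[φ4→X12] = [4, 1]
r1 m[φ4→X15] = [1, 4]
r1 m[X12→φ0] = [0, 0]
r1 m[X12→φ4] = [0, 0]
r1 m[X15→φ0] = [0, 0]
r1 m[X15→φ1] = [0, 0]
r1 m[X15→φ4] = [0, 0]
r1 m[X6→φ3] = [0, 0]
r1 m[X8→φ2] = [0, 0]
r1 m[X7→φ1] = [0, 0]
r1 m[X7→φ2] = [0, 0]
r1 m[X7→φ3] = [0, 0]
r2 m[φ0→X12] = [0, 4]
r2 m[φ0→X15] = [7, 0]
r2 m[φ1→X15] = [4, 0]
r2 m[φ1→X7] = [4, 0]
r2 m[φ2→X8] = [3, 1]
r2 m[φ2→X7] = [1, 2]
r2 m[φ3→X6] = [0, 1]
r2 m[φ3→X7] = [7, 0]
r2 m[φ4→X12] = [4, 1]
r2 m[φ4→X15] = [1, 4]
r2 m[X12→φ0] = [4, 1]
r2 m[X12→φ4] = [0, 4]
r2 m[X15→φ0] = [5, 4]
r2 m[X15→φ1] = [8, 4]
r2 m[X15→φ4] = [11, 0]
r2 m[X6→φ3] = [0, 0]
r2 m[X8→φ2] = [0, 0]
r2 m[X7→φ1] = [8, 2]
r2 m[X7→φ2] = [11, 0]
r2 m[X7→φ3] = [5, 2]
r3 m[φ0→X12] = [4, 8]
r3 m[φ0→X15] = [10, 4]
r3 m[φ1→X15] = [7, 2]
r3 m[φ1→X7] = [9, 4]
r3 m[φ2→X8] = [3, 2]
r3 m[φ2→X7] = [1, 2]
r3 m[φ3→X6] = [2, 3]
r3 m[φ3→X7] = [7, 0]
r3 m[φ4→X12] = [4, 6]
r3 m[φ4→X15] = [5, 4]
r3 m[X12→φ0] = [4, 1]
r3 m[X12→φ4] = [0, 4]
r3 m[X15→φ0] = [5, 4]
r3 m[X15→φ1] = [8, 4]
r3 m[X15→φ4] = [11, 0]
r3 m[X6→φ3] = [0, 0]
r3 m[X8→φ2] = [0, 0]
r3 m[X7→φ1] = [8, 2]
r3 m[X7→φ2] = [11, 0]
r3 m[X7→φ3] = [5, 2]
r4 m[φ0→X12] = [4, 8]
r4 m[φ0→X15] = [10, 4]
r4 m[φ1→X15] = [7, 2]
r4 m[φ1→X7] = [9, 4]
r4 m[φ2→X8] = [3, 2]
r4 m[φ2→X7] = [1, 2]
r4 m[φ3→X6] = [2, 3]
r4 m[φ3→X7] = [7, 0]
r4 m[φ4→X12] = [4, 6]
r4 m[φ4→X15] = [5, 4]
r4 m[X12→φ0] = [4, 6]
r4 m[X12→φ4] = [4, 8]
r4 m[X15→φ0] = [12, 6]
r4 m[X15→φ1] = [15, 8]
r4 m[X15→φ4] = [17, 6]
r4 m[X6→φ3] = [0, 0]
r4 m[X8→φ2] = [0, 0]
r4 m[X7→φ1] = [8, 2]
r4 m[X7→φ2] = [16, 4]
r4 m[X7→φ3] = [10, 6]
r5 m[φ0→X12] = [6, 10]
r5 m[φ0→X15] = [11, 4]
r5 m[φ1→X15] = [7, 2]
r5 m[φ1→X7] = [13, 8]
r5 m[φ2→X8] = [7, 6]
r5 m[φ2→X7] = [1, 2]
r5 m[φ3→X6] = [6, 7]
r5 m[φ3→X7] = [7, 0]
r5 m[φ4→X12] = [10, 12]
r5 m[φ4→X15] = [9, 8]
r5 m[X12→φ0] = [4, 6]
r5 m[X12→φ4] = [4, 8]
r5 m[X15→φ0] = [12, 6]
r5 m[X15→φ1] = [15, 8]
r5 m[X15→φ4] = [17, 6]
r5 m[X6→φ3] = [0, 0]
r5 m[X8→φ2] = [0, 0]
r5 m[X7→φ1] = [8, 2]
r5 m[X7→φ2] = [16, 4]
r5 m[X7→φ3] = [10, 6]
r6 m[φ0→X12] = [6, 10]
r6 m[φ0→X15] = [11, 4]
r6 m[φ1→X15] = [7, 2]
r6 m[φ1→X7] = [13, 8]
r6 m[φ2→X8] = [7, 6]
r6 m[φ2→X7] = [1, 2]
r6 m[φ3→X6] = [6, 7]
r6 m[φ3→X7] = [7, 0]
r6 m[φ4→X12] = [10, 12]
r6 m[φ4→X15] = [9, 8]
r6 m[X12→φ0] = [10, 12]
r6 m[X12→φ4] = [6, 10]
r6 m[X15→φ0] = [16, 10]
r6 m[X15→φ1] = [20, 12]
r6 m[X15→φ4] = [18, 6]
r6 m[X6→φ3] = [0, 0]
r6 m[X8→φ2] = [0, 0]
r6 m[X7→φ1] = [8, 2]
r6 m[X7→φ2] = [20, 8]
r6 m[X7→φ3] = [14, 10]
r7 m[φ0→X12] = [10, 14]
r7 m[φ0→X15] = [17, 10]
r7 m[φ1→X15] = [7, 2]
r7 m[φ1→X7] = [17, 12]
r7 m[φ2→X8] = [11, 10]
r7 m[φ2→X7] = [1, 2]
r7 m[φ3→X6] = [10, 11]
r7 m[φ3→X7] = [7, 0]
r7 m[φ4→X12] = [10, 12]
r7 m[φ4→X15] = [11, 10]
r7 m[X12→φ0] = [10, 12]
r7 m[X12→φ4] = [6, 10]
r7 m[X15→φ0] = [16, 10]
r7 m[X15→φ1] = [20, 12]
r7 m[X15→φ4] = [18, 6]
r7 m[X6→φ3] = [0, 0]
r7 m[X8→φ2] = [0, 0]
r7 m[X7→φ1] = [8, 2]
r7 m[X7→φ2] = [20, 8]
r7 m[X7→φ3] = [14, 10]
r8 m[φ0→X12] = [10, 14]
r8 m[φ0→X15] = [17, 10]
r8 m[φ1→X15] = [7, 2]
r8 m[φ1→X7] = [17, 12]
r8 m[φ2→X8] = [11, 10]
r8 m[φ2→X7] = [1, 2]
r8 m[φ3→X6] = [10, 11]
r8 m[φ3→X7] = [7, 0]
r8 m[φ4→X12] = [10, 12]
r8 m[φ4→X15] = [11, 10]
r8 m[X12→φ0] = [10, 12]
r8 m[X12→φ4] = [10, 14]
r8 m[X15→φ0] = [18, 12]
r8 m[X15→φ1] = [28, 20]
r8 m[X15→φ4] = [24, 12]
r8 m[X6→φ3] = [0, 0]
r8 m[X8→φ2] = [0, 0]
r8 m[X7→φ1] = [8, 2]
r8 m[X7→φ2] = [24, 12]
r8 m[X7→φ3] = [18, 14]
r9 m[φ0→X12] = [12, 16]
r9 m[φ0→X15] = [17, 10]
r9 m[φ1→X15] = [7, 2]
r9 m[φ1→X7] = [25, 20]
r9 m[φ2→X8] = [15, 14]
r9 m[φ2→X7] = [1, 2]
r9 m[φ3→X6] = [14, 15]
r9 m[φ3→X7] = [7, 0]
r9 m[φ4→X12] = [16, 18]
r9 m[φ4→X15] = [15, 14]
r9 m[X12→φ0] = [10, 12]
r9 m[X12→φ4] = [10, 14]
r9 m[X15→φ0] = [18, 12]
r9 m[X15→φ1] = [28, 20]
r9 m[X15→φ4] = [24, 12]
r9 m[X6→φ3] = [0, 0]
r9 m[X8→φ2] = [0, 0]
r9 m[X7→φ1] = [8, 2]
r9 m[X7→φ2] = [24, 12]
r9 m[X7→φ3] = [18, 14]
r10 m[φ0→X12] = [12, 16]
r10 m[φ0→X15] = [17, 10]
r10 m[φ1→X15] = [7, 2]
r10 m[φ1→X7] = [25, 20]
r10 m[φ2→X8] = [15, 14]
r10 m[φ2→X7] = [1, 2]
r10 m[φ3→X6] = [14, 15]
r10 m[φ3→X7] = [7, 0]
r10 m[φ4→X12] = [16, 18]
r10 m[φ4→X15] = [15, 14]
r10 m[X12→φ0] = [16, 18]
r10 m[X12→φ4] = [12, 16]
r10 m[X15→φ0] = [22, 16]
r10 m[X15→φ1] = [32, 24]
r10 m[X15→φ4] = [24, 12]
r10 m[X6→φ3] = [0, 0]
r10 m[X8→φ2] = [0, 0]
r10 m[X7→φ1] = [8, 2]
r10 m[X7→φ2] = [32, 20]
r10 m[X7→φ3] = [26, 22]
r11 m[φ0→X12] = [16, 20]
r11 m[φ0→X15] = [23, 16]
r11 m[φ1→X15] = [7, 2]
r11 m[φ1→X7] = [29, 24]
r11 m[φ2→X8] = [23, 22]
r11 m[φ2→X7] = [1, 2]
r11 m[φ3→X6] = [22, 23]
r11 m[φ3→X7] = [7, 0]
r11 m[φ4→X12] = [16, 18]
r11 m[φ4→X15] = [17, 16]
r11 m[X12→φ0] = [16, 18]
r11 m[X12→φ4] = [12, 16]
r11 m[X15→φ0] = [22, 16]
r11 m[X15→φ1] = [32, 24]
r11 m[X15→φ4] = [24, 12]
r11 m[X6→φ3] = [0, 0]
r11 m[X8→φ2] = [0, 0]
r11 m[X7→φ1] = [8, 2]
r11 m[X7→φ2] = [32, 20]
r11 m[X7→φ3] = [26, 22]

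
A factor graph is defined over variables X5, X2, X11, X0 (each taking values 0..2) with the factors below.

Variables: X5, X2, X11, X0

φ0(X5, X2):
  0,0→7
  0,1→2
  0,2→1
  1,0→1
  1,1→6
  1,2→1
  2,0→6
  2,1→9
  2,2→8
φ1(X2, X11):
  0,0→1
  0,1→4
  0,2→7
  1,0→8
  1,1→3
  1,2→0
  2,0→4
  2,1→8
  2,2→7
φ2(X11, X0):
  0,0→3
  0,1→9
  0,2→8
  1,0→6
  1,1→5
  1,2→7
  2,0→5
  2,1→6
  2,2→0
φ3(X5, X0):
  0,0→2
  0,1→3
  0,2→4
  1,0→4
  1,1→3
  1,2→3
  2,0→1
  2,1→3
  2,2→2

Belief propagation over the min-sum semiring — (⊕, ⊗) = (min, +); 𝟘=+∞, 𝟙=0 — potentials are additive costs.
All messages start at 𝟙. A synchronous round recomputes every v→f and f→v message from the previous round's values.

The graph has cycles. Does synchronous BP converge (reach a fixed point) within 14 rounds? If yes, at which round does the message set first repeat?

init: all messages = 𝟙 over 3 values
r1 m[φ0→X5] = [1, 1, 6]
r1 m[φ0→X2] = [1, 2, 1]
r1 m[φ1→X2] = [1, 0, 4]
r1 m[φ1→X11] = [1, 3, 0]
r1 m[φ2→X11] = [3, 5, 0]
r1 m[φ2→X0] = [3, 5, 0]
r1 m[φ3→X5] = [2, 3, 1]
r1 m[φ3→X0] = [1, 3, 2]
r1 m[X5→φ0] = [0, 0, 0]
r1 m[X5→φ3] = [0, 0, 0]
r1 m[X2→φ0] = [0, 0, 0]
r1 m[X2→φ1] = [0, 0, 0]
r1 m[X11→φ1] = [0, 0, 0]
r1 m[X11→φ2] = [0, 0, 0]
r1 m[X0→φ2] = [0, 0, 0]
r1 m[X0→φ3] = [0, 0, 0]
r2 m[φ0→X5] = [1, 1, 6]
r2 m[φ0→X2] = [1, 2, 1]
r2 m[φ1→X2] = [1, 0, 4]
r2 m[φ1→X11] = [1, 3, 0]
r2 m[φ2→X11] = [3, 5, 0]
r2 m[φ2→X0] = [3, 5, 0]
r2 m[φ3→X5] = [2, 3, 1]
r2 m[φ3→X0] = [1, 3, 2]
r2 m[X5→φ0] = [2, 3, 1]
r2 m[X5→φ3] = [1, 1, 6]
r2 m[X2→φ0] = [1, 0, 4]
r2 m[X2→φ1] = [1, 2, 1]
r2 m[X11→φ1] = [3, 5, 0]
r2 m[X11→φ2] = [1, 3, 0]
r2 m[X0→φ2] = [1, 3, 2]
r2 m[X0→φ3] = [3, 5, 0]
r3 m[φ0→X5] = [2, 2, 7]
r3 m[φ0→X2] = [4, 4, 3]
r3 m[φ1→X2] = [4, 0, 7]
r3 m[φ1→X11] = [2, 5, 2]
r3 m[φ2→X11] = [4, 7, 2]
r3 m[φ2→X0] = [4, 6, 0]
r3 m[φ3→X5] = [4, 3, 2]
r3 m[φ3→X0] = [3, 4, 4]
r3 m[X5→φ0] = [2, 3, 1]
r3 m[X5→φ3] = [1, 1, 6]
r3 m[X2→φ0] = [1, 0, 4]
r3 m[X2→φ1] = [1, 2, 1]
r3 m[X11→φ1] = [3, 5, 0]
r3 m[X11→φ2] = [1, 3, 0]
r3 m[X0→φ2] = [1, 3, 2]
r3 m[X0→φ3] = [3, 5, 0]
r4 m[φ0→X5] = [2, 2, 7]
r4 m[φ0→X2] = [4, 4, 3]
r4 m[φ1→X2] = [4, 0, 7]
r4 m[φ1→X11] = [2, 5, 2]
r4 m[φ2→X11] = [4, 7, 2]
r4 m[φ2→X0] = [4, 6, 0]
r4 m[φ3→X5] = [4, 3, 2]
r4 m[φ3→X0] = [3, 4, 4]
r4 m[X5→φ0] = [4, 3, 2]
r4 m[X5→φ3] = [2, 2, 7]
r4 m[X2→φ0] = [4, 0, 7]
r4 m[X2→φ1] = [4, 4, 3]
r4 m[X11→φ1] = [4, 7, 2]
r4 m[X11→φ2] = [2, 5, 2]
r4 m[X0→φ2] = [3, 4, 4]
r4 m[X0→φ3] = [4, 6, 0]
r5 m[φ0→X5] = [2, 5, 9]
r5 m[φ0→X2] = [4, 6, 4]
r5 m[φ1→X2] = [5, 2, 8]
r5 m[φ1→X11] = [5, 7, 4]
r5 m[φ2→X11] = [6, 9, 4]
r5 m[φ2→X0] = [5, 8, 2]
r5 m[φ3→X5] = [4, 3, 2]
r5 m[φ3→X0] = [4, 5, 5]
r5 m[X5→φ0] = [4, 3, 2]
r5 m[X5→φ3] = [2, 2, 7]
r5 m[X2→φ0] = [4, 0, 7]
r5 m[X2→φ1] = [4, 4, 3]
r5 m[X11→φ1] = [4, 7, 2]
r5 m[X11→φ2] = [2, 5, 2]
r5 m[X0→φ2] = [3, 4, 4]
r5 m[X0→φ3] = [4, 6, 0]
r6 m[φ0→X5] = [2, 5, 9]
r6 m[φ0→X2] = [4, 6, 4]
r6 m[φ1→X2] = [5, 2, 8]
r6 m[φ1→X11] = [5, 7, 4]
r6 m[φ2→X11] = [6, 9, 4]
r6 m[φ2→X0] = [5, 8, 2]
r6 m[φ3→X5] = [4, 3, 2]
r6 m[φ3→X0] = [4, 5, 5]
r6 m[X5→φ0] = [4, 3, 2]
r6 m[X5→φ3] = [2, 5, 9]
r6 m[X2→φ0] = [5, 2, 8]
r6 m[X2→φ1] = [4, 6, 4]
r6 m[X11→φ1] = [6, 9, 4]
r6 m[X11→φ2] = [5, 7, 4]
r6 m[X0→φ2] = [4, 5, 5]
r6 m[X0→φ3] = [5, 8, 2]
r7 m[φ0→X5] = [4, 6, 11]
r7 m[φ0→X2] = [4, 6, 4]
r7 m[φ1→X2] = [7, 4, 10]
r7 m[φ1→X11] = [5, 8, 6]
r7 m[φ2→X11] = [7, 10, 5]
r7 m[φ2→X0] = [8, 10, 4]
r7 m[φ3→X5] = [6, 5, 4]
r7 m[φ3→X0] = [4, 5, 6]
r7 m[X5→φ0] = [4, 3, 2]
r7 m[X5→φ3] = [2, 5, 9]
r7 m[X2→φ0] = [5, 2, 8]
r7 m[X2→φ1] = [4, 6, 4]
r7 m[X11→φ1] = [6, 9, 4]
r7 m[X11→φ2] = [5, 7, 4]
r7 m[X0→φ2] = [4, 5, 5]
r7 m[X0→φ3] = [5, 8, 2]
r8 m[φ0→X5] = [4, 6, 11]
r8 m[φ0→X2] = [4, 6, 4]
r8 m[φ1→X2] = [7, 4, 10]
r8 m[φ1→X11] = [5, 8, 6]
r8 m[φ2→X11] = [7, 10, 5]
r8 m[φ2→X0] = [8, 10, 4]
r8 m[φ3→X5] = [6, 5, 4]
r8 m[φ3→X0] = [4, 5, 6]
r8 m[X5→φ0] = [6, 5, 4]
r8 m[X5→φ3] = [4, 6, 11]
r8 m[X2→φ0] = [7, 4, 10]
r8 m[X2→φ1] = [4, 6, 4]
r8 m[X11→φ1] = [7, 10, 5]
r8 m[X11→φ2] = [5, 8, 6]
r8 m[X0→φ2] = [4, 5, 6]
r8 m[X0→φ3] = [8, 10, 4]
r9 m[φ0→X5] = [6, 8, 13]
r9 m[φ0→X2] = [6, 8, 6]
r9 m[φ1→X2] = [8, 5, 11]
r9 m[φ1→X11] = [5, 8, 6]
r9 m[φ2→X11] = [7, 10, 6]
r9 m[φ2→X0] = [8, 12, 6]
r9 m[φ3→X5] = [8, 7, 6]
r9 m[φ3→X0] = [6, 7, 8]
r9 m[X5→φ0] = [6, 5, 4]
r9 m[X5→φ3] = [4, 6, 11]
r9 m[X2→φ0] = [7, 4, 10]
r9 m[X2→φ1] = [4, 6, 4]
r9 m[X11→φ1] = [7, 10, 5]
r9 m[X11→φ2] = [5, 8, 6]
r9 m[X0→φ2] = [4, 5, 6]
r9 m[X0→φ3] = [8, 10, 4]
r10 m[φ0→X5] = [6, 8, 13]
r10 m[φ0→X2] = [6, 8, 6]
r10 m[φ1→X2] = [8, 5, 11]
r10 m[φ1→X11] = [5, 8, 6]
r10 m[φ2→X11] = [7, 10, 6]
r10 m[φ2→X0] = [8, 12, 6]
r10 m[φ3→X5] = [8, 7, 6]
r10 m[φ3→X0] = [6, 7, 8]
r10 m[X5→φ0] = [8, 7, 6]
r10 m[X5→φ3] = [6, 8, 13]
r10 m[X2→φ0] = [8, 5, 11]
r10 m[X2→φ1] = [6, 8, 6]
r10 m[X11→φ1] = [7, 10, 6]
r10 m[X11→φ2] = [5, 8, 6]
r10 m[X0→φ2] = [6, 7, 8]
r10 m[X0→φ3] = [8, 12, 6]
r11 m[φ0→X5] = [7, 9, 14]
r11 m[φ0→X2] = [8, 10, 8]
r11 m[φ1→X2] = [8, 6, 11]
r11 m[φ1→X11] = [7, 10, 8]
r11 m[φ2→X11] = [9, 12, 8]
r11 m[φ2→X0] = [8, 12, 6]
r11 m[φ3→X5] = [10, 9, 8]
r11 m[φ3→X0] = [8, 9, 10]
r11 m[X5→φ0] = [8, 7, 6]
r11 m[X5→φ3] = [6, 8, 13]
r11 m[X2→φ0] = [8, 5, 11]
r11 m[X2→φ1] = [6, 8, 6]
r11 m[X11→φ1] = [7, 10, 6]
r11 m[X11→φ2] = [5, 8, 6]
r11 m[X0→φ2] = [6, 7, 8]
r11 m[X0→φ3] = [8, 12, 6]
r12 m[φ0→X5] = [7, 9, 14]
r12 m[φ0→X2] = [8, 10, 8]
r12 m[φ1→X2] = [8, 6, 11]
r12 m[φ1→X11] = [7, 10, 8]
r12 m[φ2→X11] = [9, 12, 8]
r12 m[φ2→X0] = [8, 12, 6]
r12 m[φ3→X5] = [10, 9, 8]
r12 m[φ3→X0] = [8, 9, 10]
r12 m[X5→φ0] = [10, 9, 8]
r12 m[X5→φ3] = [7, 9, 14]
r12 m[X2→φ0] = [8, 6, 11]
r12 m[X2→φ1] = [8, 10, 8]
r12 m[X11→φ1] = [9, 12, 8]
r12 m[X11→φ2] = [7, 10, 8]
r12 m[X0→φ2] = [8, 9, 10]
r12 m[X0→φ3] = [8, 12, 6]
r13 m[φ0→X5] = [8, 9, 14]
r13 m[φ0→X2] = [10, 12, 10]
r13 m[φ1→X2] = [10, 8, 13]
r13 m[φ1→X11] = [9, 12, 10]
r13 m[φ2→X11] = [11, 14, 10]
r13 m[φ2→X0] = [10, 14, 8]
r13 m[φ3→X5] = [10, 9, 8]
r13 m[φ3→X0] = [9, 10, 11]
r13 m[X5→φ0] = [10, 9, 8]
r13 m[X5→φ3] = [7, 9, 14]
r13 m[X2→φ0] = [8, 6, 11]
r13 m[X2→φ1] = [8, 10, 8]
r13 m[X11→φ1] = [9, 12, 8]
r13 m[X11→φ2] = [7, 10, 8]
r13 m[X0→φ2] = [8, 9, 10]
r13 m[X0→φ3] = [8, 12, 6]
r14 m[φ0→X5] = [8, 9, 14]
r14 m[φ0→X2] = [10, 12, 10]
r14 m[φ1→X2] = [10, 8, 13]
r14 m[φ1→X11] = [9, 12, 10]
r14 m[φ2→X11] = [11, 14, 10]
r14 m[φ2→X0] = [10, 14, 8]
r14 m[φ3→X5] = [10, 9, 8]
r14 m[φ3→X0] = [9, 10, 11]
r14 m[X5→φ0] = [10, 9, 8]
r14 m[X5→φ3] = [8, 9, 14]
r14 m[X2→φ0] = [10, 8, 13]
r14 m[X2→φ1] = [10, 12, 10]
r14 m[X11→φ1] = [11, 14, 10]
r14 m[X11→φ2] = [9, 12, 10]
r14 m[X0→φ2] = [9, 10, 11]
r14 m[X0→φ3] = [10, 14, 8]
no fixed point within 14 rounds

NOT CONVERGED within 14 rounds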